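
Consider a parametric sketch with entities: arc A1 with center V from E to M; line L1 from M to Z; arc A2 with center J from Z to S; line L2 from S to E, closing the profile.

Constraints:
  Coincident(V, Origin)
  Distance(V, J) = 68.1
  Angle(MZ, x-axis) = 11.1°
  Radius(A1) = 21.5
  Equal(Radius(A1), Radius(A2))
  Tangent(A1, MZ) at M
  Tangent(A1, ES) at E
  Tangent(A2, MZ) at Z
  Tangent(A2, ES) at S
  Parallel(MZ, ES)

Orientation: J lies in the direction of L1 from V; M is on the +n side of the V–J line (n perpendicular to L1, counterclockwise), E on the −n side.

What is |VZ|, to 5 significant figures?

71.413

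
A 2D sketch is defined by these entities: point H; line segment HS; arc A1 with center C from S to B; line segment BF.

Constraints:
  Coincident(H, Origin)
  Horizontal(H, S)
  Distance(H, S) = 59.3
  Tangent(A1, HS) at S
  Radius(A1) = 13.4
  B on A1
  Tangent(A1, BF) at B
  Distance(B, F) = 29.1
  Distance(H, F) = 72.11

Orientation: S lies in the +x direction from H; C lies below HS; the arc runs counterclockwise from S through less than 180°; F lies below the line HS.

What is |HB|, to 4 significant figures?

49.90

H is at the origin; H and S share the same y with |HS| = 59.3 and S on the +x side, so S = (59.30, 0.000). A1 meets HS tangentially, so CS is at right angles to HS, so C = S + (0, -13.4) = (59.30, -13.40). Since CB ⟂ BF (tangency), |CF| = √(13.4² + 29.1²) = 32.04 regardless of where B sits on A1. So F lies on both circle(H, 72.11) and circle(C, 32.04); the below-HS intersection is F = (56.12, -45.28). B is the foot of the tangent from F: B = (46.63, -17.77).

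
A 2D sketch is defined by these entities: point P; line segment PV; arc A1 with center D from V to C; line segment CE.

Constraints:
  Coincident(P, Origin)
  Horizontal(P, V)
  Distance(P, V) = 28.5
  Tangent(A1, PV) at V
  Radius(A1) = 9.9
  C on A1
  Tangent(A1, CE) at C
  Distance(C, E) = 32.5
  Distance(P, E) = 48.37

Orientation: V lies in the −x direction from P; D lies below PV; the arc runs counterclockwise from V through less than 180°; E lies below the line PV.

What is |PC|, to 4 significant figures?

39.97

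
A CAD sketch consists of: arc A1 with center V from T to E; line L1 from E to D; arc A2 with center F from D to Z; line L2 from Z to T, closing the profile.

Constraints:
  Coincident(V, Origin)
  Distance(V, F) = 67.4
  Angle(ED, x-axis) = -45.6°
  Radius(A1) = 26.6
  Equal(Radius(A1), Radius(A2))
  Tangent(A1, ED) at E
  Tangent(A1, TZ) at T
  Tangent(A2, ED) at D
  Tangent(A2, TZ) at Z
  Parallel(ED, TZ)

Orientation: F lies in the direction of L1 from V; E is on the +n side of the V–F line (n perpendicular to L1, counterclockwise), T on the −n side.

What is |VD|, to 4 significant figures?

72.46

The slot axis is L1's direction at -45.6°, so u = (cos -45.6°, sin -45.6°) = (0.6997, -0.7145) and n = (−sin -45.6°, cos -45.6°) = (0.7145, 0.6997). V is at the origin and F lies 67.4 along u from V, so F = 67.4·u = (47.16, -48.16). Tangency of A1 to both parallel lines with radius 26.6 puts E and T at V ± 26.6·n: E = (19.00, 18.61), T = (-19.00, -18.61). Equal radii place D and Z the same way about F: D = F + 26.6·n = (66.16, -29.54), Z = F − 26.6·n = (28.15, -66.77). Then |VD| = |D − V| = 72.46.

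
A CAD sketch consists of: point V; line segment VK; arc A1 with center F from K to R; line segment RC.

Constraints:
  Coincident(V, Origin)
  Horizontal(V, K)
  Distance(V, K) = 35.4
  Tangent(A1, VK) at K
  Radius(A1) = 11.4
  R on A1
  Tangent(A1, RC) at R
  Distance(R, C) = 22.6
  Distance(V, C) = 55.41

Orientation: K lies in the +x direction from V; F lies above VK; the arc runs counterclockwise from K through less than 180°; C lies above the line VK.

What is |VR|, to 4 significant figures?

48.53

Checks: V = (0.00, 0.00) ✓; |FK| = 11.40 ✓; |FR| = 11.40 ✓; ∠(FR, RC) = 90.00° ✓; |RC| = 22.60 ✓; |VC| = 55.41 ✓.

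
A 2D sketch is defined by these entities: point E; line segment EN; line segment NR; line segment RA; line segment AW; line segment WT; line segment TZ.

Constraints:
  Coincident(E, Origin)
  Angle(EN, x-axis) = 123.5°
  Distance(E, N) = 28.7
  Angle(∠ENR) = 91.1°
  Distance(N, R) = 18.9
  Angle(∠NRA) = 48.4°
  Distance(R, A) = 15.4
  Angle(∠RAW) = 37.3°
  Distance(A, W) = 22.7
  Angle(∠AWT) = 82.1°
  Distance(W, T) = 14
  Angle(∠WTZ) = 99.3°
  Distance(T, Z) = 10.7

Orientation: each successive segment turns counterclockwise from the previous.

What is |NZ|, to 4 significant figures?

23.66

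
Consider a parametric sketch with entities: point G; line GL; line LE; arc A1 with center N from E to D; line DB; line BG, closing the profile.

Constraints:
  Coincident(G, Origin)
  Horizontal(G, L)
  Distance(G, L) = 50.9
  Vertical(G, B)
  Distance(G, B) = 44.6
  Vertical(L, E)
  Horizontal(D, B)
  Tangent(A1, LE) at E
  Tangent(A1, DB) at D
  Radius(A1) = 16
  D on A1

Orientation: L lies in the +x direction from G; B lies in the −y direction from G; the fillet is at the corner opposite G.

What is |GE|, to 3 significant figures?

58.4

G is at the origin; G and L share the same y with |GL| = 50.9 and L on the +x side, so L = (50.9, 0.00). G and B share the same x with |GB| = 44.6 and B on the −y side, so B = (0.00, -44.6). The virtual corner opposite G is at (50.9, -44.6). Tangency of A1 to LE means the radius NE is perpendicular to LE and the tangent condition forces ND to be normal to DB, with radius 16.0, so the center N sits 16.0 in from both sides at N = (34.9, -28.6). That places the tangent points at E = (50.9, -28.6) on LE and D = (34.9, -44.6) on DB. Then |GE| = |E − G| = 58.4.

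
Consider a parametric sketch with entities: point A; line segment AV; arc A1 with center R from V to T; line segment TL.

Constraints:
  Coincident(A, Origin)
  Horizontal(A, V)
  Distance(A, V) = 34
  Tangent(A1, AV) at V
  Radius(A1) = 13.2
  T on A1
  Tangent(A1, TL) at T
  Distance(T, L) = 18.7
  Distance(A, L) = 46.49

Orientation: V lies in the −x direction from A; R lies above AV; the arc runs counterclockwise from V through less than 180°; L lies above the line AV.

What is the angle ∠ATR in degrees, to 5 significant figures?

115.04°

Checks: ∠(RV, VA) = 90.00° ✓; |RT| = 13.20 ✓; ∠(RT, TL) = 90.00° ✓; |TL| = 18.70 ✓; |AL| = 46.49 ✓.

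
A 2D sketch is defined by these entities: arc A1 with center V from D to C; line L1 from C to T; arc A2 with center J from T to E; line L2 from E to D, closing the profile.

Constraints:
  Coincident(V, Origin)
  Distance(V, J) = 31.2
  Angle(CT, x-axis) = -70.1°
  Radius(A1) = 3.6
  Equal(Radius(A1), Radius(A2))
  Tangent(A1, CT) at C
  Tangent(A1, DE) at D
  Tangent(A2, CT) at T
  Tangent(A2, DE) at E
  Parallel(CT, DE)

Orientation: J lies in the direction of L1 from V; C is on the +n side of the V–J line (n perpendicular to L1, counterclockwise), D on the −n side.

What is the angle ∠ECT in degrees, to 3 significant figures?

13.0°

The slot axis is L1's direction at -70.1°, so u = (cos -70.1°, sin -70.1°) = (0.340, -0.940) and n = (−sin -70.1°, cos -70.1°) = (0.940, 0.340). V is at the origin and J lies 31.2 along u from V, so J = 31.2·u = (10.6, -29.3). Tangency of A1 to both parallel lines with radius 3.6 puts C and D at V ± 3.6·n: C = (3.39, 1.23), D = (-3.39, -1.23). Equal radii place T and E the same way about J: T = J + 3.6·n = (14.0, -28.1), E = J − 3.6·n = (7.23, -30.6). Then cos ∠ECT = CE·CT / (|CE||CT|), giving 13.0°.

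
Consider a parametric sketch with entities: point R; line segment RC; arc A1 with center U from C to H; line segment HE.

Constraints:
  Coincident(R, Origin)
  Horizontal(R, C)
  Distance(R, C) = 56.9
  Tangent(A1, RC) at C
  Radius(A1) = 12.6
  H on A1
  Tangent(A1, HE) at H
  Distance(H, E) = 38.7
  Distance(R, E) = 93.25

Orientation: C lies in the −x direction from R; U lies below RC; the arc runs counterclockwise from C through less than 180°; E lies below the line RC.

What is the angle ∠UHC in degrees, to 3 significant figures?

54.8°

Checks: R.y = 0.00, C.y = 0.00 ✓; |UH| = 12.60 ✓; ∠(UH, HE) = 90.00° ✓; |HE| = 38.70 ✓; |RE| = 93.25 ✓.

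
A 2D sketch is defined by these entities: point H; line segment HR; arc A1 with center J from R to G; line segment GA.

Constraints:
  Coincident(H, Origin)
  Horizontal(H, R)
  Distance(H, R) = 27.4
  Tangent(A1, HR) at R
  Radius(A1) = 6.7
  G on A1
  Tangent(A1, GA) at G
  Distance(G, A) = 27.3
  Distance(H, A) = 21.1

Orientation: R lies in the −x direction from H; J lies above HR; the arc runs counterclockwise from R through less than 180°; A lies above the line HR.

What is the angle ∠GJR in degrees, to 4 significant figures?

44.05°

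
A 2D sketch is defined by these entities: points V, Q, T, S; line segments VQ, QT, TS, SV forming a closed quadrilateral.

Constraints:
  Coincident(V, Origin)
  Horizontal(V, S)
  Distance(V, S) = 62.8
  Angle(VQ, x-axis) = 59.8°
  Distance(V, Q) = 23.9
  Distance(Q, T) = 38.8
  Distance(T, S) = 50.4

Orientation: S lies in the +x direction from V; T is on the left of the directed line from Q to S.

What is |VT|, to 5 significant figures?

61.843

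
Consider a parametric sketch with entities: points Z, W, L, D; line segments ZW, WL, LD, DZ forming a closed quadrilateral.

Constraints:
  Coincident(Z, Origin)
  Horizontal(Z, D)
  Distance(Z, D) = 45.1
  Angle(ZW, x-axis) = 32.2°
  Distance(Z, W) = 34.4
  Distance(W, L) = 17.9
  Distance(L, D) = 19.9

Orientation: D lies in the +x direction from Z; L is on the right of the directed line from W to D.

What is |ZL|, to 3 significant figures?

25.2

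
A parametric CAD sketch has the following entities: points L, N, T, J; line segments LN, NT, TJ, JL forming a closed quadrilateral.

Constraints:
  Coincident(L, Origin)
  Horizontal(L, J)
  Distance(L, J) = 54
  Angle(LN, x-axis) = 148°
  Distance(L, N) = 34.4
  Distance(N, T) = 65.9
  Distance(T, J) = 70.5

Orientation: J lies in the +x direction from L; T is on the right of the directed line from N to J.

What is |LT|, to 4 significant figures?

42.14

L is at the origin; L and J share the same y with |LJ| = 54.0 and J in +x, so J = (54.0, 0). LN runs at 148.0° with |LN| = 34.4, so N = (-29.17, 18.23). T is determined by |NT| = 65.9 and |TJ| = 70.5 together: it lies at the intersection of circle(N, 65.9) and circle(J, 70.5). With |NJ| = 85.15, the foot of the radical line on NJ is 38.89 from N and the perpendicular offset is √(65.9² − 38.89²) = 53.20. Taking the right-of-NJ solution: T = (-2.576, -42.06).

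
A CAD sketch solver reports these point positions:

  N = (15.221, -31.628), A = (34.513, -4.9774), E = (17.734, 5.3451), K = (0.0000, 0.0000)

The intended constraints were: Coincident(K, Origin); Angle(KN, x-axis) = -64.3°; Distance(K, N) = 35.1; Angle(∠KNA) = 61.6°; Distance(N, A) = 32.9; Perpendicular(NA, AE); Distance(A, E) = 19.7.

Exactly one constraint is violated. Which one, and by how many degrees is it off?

Perpendicular(NA, AE) — off by 4.30°.

K = (0.00, 0.00) ✓; KN at -64.30° ✓; |KN| = 35.10 ✓; ∠KNA = 61.60° ✓; |NA| = 32.90 ✓; ∠(NA, AE) = 94.30° ✗; |AE| = 19.70 ✓.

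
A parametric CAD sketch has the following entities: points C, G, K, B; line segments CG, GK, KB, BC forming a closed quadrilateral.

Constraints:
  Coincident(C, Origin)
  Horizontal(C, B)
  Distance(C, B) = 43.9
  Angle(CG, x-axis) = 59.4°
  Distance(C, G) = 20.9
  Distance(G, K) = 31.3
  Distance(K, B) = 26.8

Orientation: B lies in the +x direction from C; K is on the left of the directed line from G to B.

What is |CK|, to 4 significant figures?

48.65

Checks: |GK| = 31.30 ✓; |KB| = 26.80 ✓.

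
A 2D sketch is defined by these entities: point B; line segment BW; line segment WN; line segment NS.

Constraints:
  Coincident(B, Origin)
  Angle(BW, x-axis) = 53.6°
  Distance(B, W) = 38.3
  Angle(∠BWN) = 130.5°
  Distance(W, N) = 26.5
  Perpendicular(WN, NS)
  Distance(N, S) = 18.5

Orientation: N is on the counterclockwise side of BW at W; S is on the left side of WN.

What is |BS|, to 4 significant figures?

52.46

B is at the origin; BW runs at 53.6° with length 38.3, so W = 38.3·(cos 53.6°, sin 53.6°) = (22.73, 30.83). ∠BWN = 130.5°, so WN runs at 53.6° + (180° − 130.5°) = 103.1° from the x-axis; with |WN| = 26.5, N = W + 26.5·(cos 103.1°, sin 103.1°) = (16.72, 56.64). WN ⟂ NS; with |NS| = 18.5 on the left of WN, S = N + 18.5·(-0.9740, -0.2267) = (-1.297, 52.44). Then |BS| = |S − B| = 52.46.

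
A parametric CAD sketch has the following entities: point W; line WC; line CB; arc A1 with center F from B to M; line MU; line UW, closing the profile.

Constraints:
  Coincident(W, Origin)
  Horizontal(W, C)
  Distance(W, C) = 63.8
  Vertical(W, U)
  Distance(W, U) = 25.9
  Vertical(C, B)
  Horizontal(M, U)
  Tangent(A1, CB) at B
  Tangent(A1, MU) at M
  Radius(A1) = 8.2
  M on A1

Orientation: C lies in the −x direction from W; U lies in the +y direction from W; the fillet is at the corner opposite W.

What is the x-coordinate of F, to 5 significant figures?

-55.600

W is at the origin; WC is horizontal with |WC| = 63.8 and C on the −x side, so C = (-63.800, 0.0000). WU is vertical with |WU| = 25.9 and U on the +y side, so U = (0.0000, 25.900). The virtual corner opposite W is at (-63.800, 25.900). Since A1 is tangent to CB there, FB ⟂ CB and since A1 is tangent to MU there, FM ⟂ MU, with radius 8.2, so the center F sits 8.2 in from both sides at F = (-55.600, 17.700). So F.x = -55.600.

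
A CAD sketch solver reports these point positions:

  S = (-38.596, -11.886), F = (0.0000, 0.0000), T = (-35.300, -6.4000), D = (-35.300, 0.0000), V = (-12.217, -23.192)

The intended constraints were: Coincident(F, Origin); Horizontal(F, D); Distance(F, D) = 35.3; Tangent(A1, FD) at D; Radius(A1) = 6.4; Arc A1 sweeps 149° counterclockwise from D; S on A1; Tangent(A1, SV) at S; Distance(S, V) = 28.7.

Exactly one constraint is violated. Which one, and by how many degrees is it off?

Tangent(A1, SV) at S — off by 7.80°.

F = (0.00, 0.00) ✓; F.y = 0.00, D.y = 0.00 ✓; |FD| = 35.30 ✓; ∠(TD, DF) = 90.00° ✓; |TD| = 6.400 ✓; bearing(T→S) − bearing(T→D) = 149.0° ✓; |TS| = 6.400 ✓; ∠(TS, SV) = 82.20° ✗; |SV| = 28.70 ✓.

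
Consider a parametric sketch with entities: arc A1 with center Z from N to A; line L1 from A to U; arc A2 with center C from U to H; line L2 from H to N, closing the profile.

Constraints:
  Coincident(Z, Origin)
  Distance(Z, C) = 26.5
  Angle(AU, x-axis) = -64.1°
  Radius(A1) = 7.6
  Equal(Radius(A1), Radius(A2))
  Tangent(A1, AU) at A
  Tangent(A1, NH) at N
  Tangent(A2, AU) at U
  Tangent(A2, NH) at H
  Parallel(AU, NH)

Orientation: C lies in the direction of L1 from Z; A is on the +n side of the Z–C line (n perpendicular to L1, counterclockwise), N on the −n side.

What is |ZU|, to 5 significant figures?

27.568

The slot axis is L1's direction at -64.1°, so u = (cos -64.1°, sin -64.1°) = (0.43680, -0.89956) and n = (−sin -64.1°, cos -64.1°) = (0.89956, 0.43680). Z is at the origin and C lies 26.5 along u from Z, so C = 26.5·u = (11.575, -23.838). Tangency of A1 to both parallel lines with radius 7.6 puts A and N at Z ± 7.6·n: A = (6.8366, 3.3197), N = (-6.8366, -3.3197). Equal radii place U and H the same way about C: U = C + 7.6·n = (18.412, -20.519), H = C − 7.6·n = (4.7386, -27.158). Then |ZU| = |U − Z| = 27.568.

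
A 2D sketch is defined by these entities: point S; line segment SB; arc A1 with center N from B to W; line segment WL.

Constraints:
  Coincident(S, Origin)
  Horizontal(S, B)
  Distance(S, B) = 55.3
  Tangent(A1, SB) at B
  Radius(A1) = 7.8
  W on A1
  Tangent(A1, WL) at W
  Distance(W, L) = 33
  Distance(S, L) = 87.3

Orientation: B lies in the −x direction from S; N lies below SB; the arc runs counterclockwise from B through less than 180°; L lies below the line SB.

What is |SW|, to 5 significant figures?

61.251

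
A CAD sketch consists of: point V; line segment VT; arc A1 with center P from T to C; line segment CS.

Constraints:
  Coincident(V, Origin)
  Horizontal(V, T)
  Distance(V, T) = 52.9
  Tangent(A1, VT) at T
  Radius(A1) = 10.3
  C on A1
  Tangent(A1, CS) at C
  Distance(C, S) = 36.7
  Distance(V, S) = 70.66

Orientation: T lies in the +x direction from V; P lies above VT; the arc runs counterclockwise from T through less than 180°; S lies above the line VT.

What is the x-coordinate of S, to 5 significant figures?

51.489

V is at the origin; VT is horizontal with |VT| = 52.9 and T on the +x side, so T = (52.900, 0.0000). The tangent condition forces PT to be normal to VT, so P = T + (0, 10.3) = (52.900, 10.300). Since PC ⟂ CS (tangency), |PS| = √(10.3² + 36.7²) = 38.118 regardless of where C sits on A1. So S lies on both circle(V, 70.66) and circle(P, 38.118); the above-VT intersection is S = (51.489, 48.392). C is the foot of the tangent from S: C = (62.707, 13.449).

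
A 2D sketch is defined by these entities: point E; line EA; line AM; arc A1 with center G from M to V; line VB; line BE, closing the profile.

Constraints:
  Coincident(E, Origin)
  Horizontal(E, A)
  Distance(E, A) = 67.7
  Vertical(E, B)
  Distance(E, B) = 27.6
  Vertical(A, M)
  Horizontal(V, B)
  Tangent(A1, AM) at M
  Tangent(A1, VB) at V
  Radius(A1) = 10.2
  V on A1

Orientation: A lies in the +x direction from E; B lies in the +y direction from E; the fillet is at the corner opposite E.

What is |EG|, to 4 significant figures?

60.08

E is at the origin; EA is horizontal with |EA| = 67.7 and A on the +x side, so A = (67.70, 0.000). E and B share the same x with |EB| = 27.6 and B on the +y side, so B = (0.000, 27.60). The virtual corner opposite E is at (67.70, 27.60). The tangent condition forces GM to be normal to AM and the tangent condition forces GV to be normal to VB, with radius 10.2, so the center G sits 10.2 in from both sides at G = (57.50, 17.40). Then |EG| = |G − E| = 60.08.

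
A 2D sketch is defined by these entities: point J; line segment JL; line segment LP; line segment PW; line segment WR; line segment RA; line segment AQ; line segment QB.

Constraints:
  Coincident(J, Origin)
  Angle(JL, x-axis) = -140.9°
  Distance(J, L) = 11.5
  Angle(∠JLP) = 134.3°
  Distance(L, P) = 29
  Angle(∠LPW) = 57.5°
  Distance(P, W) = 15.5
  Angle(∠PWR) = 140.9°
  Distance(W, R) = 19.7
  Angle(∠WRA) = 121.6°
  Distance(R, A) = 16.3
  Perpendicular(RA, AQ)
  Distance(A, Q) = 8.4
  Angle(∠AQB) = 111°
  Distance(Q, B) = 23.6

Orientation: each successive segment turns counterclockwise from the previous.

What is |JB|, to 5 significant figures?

25.304

J is at the origin; JL runs at -140.9° with length 11.5, so L = (-8.9245, -7.2528). ∠JLP = 134.3° gives LP at -95.200° from the x-axis; with |LP| = 29.0, P = (-11.553, -36.133). ∠LPW = 57.5° gives PW at 27.300° from the x-axis; with |PW| = 15.5, W = (2.2207, -29.024). ∠PWR = 140.9° gives WR at 66.400° from the x-axis; with |WR| = 19.7, R = (10.108, -10.972). ∠WRA = 121.6° gives RA at 124.80° from the x-axis; with |RA| = 16.3, A = (0.80493, 2.4127). The perpendicularity gives AQ at right angles to RA, so AQ runs at -145.20°; with |AQ| = 8.4, Q = (-6.0927, -2.3813). ∠AQB = 111.0° gives QB at -76.200° from the x-axis; with |QB| = 23.6, B = (-0.46333, -25.300). Then |JB| = |B − J| = 25.304.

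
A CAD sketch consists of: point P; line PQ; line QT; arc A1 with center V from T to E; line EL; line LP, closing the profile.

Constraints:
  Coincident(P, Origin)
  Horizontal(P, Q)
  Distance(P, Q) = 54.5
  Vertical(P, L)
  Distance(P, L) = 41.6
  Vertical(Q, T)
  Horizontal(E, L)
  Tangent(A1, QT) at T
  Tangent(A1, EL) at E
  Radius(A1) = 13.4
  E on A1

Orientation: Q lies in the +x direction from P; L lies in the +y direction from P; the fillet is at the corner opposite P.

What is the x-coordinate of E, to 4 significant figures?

41.10

The virtual corner opposite P is at (54.50, 41.60). Tangency of A1 to QT means the radius VT is perpendicular to QT and A1 meets EL tangentially, so VE is at right angles to EL, with radius 13.4, so the center V sits 13.4 in from both sides at V = (41.10, 28.20). That places the tangent points at T = (54.50, 28.20) on QT and E = (41.10, 41.60) on EL. So E.x = 41.10.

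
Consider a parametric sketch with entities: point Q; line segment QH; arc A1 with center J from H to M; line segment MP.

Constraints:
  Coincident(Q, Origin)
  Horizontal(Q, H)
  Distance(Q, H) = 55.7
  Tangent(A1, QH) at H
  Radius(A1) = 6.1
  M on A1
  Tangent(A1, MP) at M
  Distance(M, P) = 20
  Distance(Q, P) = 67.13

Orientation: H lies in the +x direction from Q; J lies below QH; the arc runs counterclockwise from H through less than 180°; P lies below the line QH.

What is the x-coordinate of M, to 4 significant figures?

50.65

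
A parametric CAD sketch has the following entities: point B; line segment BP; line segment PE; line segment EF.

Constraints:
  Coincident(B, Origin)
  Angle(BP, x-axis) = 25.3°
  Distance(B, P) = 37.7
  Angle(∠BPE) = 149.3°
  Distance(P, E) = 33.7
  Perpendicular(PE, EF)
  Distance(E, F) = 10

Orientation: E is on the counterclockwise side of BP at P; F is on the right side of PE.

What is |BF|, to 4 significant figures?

72.30

∠BPE = 149.3°, so PE runs at 25.3° + (180° − 149.3°) = 56.00° from the x-axis; with |PE| = 33.7, E = P + 33.7·(cos 56.00°, sin 56.00°) = (52.93, 44.05). The perpendicularity gives EF at right angles to PE; with |EF| = 10.0 on the right of PE, F = E + 10.0·(0.8290, -0.5592) = (61.22, 38.46). Then |BF| = |F − B| = 72.30.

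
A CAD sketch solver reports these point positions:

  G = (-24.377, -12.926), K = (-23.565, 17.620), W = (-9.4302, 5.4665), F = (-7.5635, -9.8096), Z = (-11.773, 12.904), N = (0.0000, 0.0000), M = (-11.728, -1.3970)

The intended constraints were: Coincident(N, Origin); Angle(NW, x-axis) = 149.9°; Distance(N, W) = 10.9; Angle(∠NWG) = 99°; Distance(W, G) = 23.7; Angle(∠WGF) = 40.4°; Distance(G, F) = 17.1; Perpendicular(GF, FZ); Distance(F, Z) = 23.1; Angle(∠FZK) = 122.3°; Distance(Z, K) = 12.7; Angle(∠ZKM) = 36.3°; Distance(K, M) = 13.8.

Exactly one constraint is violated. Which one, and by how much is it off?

Distance(K, M) = 13.8 — off by 8.60.

N = (0.00, 0.00) ✓; NW at 149.9° ✓; |NW| = 10.90 ✓; ∠NWG = 99.00° ✓; |WG| = 23.70 ✓; ∠WGF = 40.40° ✓; |GF| = 17.10 ✓; ∠(GF, FZ) = 90.00° ✓; |FZ| = 23.10 ✓; ∠FZK = 122.3° ✓; |ZK| = 12.70 ✓; ∠ZKM = 36.30° ✓; |KM| = 22.40 ✗.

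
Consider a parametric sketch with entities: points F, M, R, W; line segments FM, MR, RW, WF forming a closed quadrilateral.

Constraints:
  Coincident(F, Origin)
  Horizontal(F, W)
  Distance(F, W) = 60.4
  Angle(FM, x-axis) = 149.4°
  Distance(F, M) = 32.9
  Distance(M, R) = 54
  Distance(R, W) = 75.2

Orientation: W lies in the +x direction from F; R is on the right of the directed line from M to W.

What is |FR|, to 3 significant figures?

33.7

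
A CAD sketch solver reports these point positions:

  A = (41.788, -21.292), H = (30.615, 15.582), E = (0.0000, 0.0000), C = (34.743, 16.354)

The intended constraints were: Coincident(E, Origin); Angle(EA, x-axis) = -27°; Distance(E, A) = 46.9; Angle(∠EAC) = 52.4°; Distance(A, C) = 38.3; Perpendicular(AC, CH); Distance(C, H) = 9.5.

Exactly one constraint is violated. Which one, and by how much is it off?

Distance(C, H) = 9.5 — off by 5.30.

E = (0.00, 0.00) ✓; EA at -27.00° ✓; |EA| = 46.90 ✓; ∠EAC = 52.40° ✓; |AC| = 38.30 ✓; ∠(AC, CH) = 89.99° ✓; |CH| = 4.200 ✗.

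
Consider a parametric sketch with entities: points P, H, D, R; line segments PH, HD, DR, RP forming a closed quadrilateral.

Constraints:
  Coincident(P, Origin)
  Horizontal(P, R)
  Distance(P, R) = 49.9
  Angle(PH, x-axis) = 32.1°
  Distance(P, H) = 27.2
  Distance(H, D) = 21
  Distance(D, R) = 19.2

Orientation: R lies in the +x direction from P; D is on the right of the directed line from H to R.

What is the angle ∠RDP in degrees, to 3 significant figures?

157°

P is at the origin; PR is horizontal with |PR| = 49.9 and R in +x, so R = (49.9, 0). PH runs at 32.1° with |PH| = 27.2, so H = (23.0, 14.5). D is determined by |HD| = 21.0 and |DR| = 19.2 together: it lies at the intersection of circle(H, 21.0) and circle(R, 19.2). With |HR| = 30.5, the foot of the radical line on HR is 16.4 from H and the perpendicular offset is √(21.0² − 16.4²) = 13.1. Taking the right-of-HR solution: D = (31.3, -4.84).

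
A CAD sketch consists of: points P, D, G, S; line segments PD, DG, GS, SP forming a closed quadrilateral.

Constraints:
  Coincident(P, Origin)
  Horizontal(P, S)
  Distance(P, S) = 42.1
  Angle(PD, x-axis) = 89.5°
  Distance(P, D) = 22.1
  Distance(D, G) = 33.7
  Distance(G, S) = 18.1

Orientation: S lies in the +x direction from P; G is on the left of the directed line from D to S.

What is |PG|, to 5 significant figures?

36.868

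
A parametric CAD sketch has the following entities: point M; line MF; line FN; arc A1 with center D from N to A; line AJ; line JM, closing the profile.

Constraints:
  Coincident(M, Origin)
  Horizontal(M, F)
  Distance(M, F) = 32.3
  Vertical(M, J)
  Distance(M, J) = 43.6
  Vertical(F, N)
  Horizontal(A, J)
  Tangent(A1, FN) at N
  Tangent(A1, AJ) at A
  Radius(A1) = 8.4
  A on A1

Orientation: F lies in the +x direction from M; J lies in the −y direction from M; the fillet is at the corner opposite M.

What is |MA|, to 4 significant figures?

49.72

M is at the origin; M and F share the same y with |MF| = 32.3 and F on the +x side, so F = (32.30, 0.000). MJ is vertical with |MJ| = 43.6 and J on the −y side, so J = (0.000, -43.60). The virtual corner opposite M is at (32.30, -43.60). A1 meets FN tangentially, so DN is at right angles to FN and A1 meets AJ tangentially, so DA is at right angles to AJ, with radius 8.4, so the center D sits 8.4 in from both sides at D = (23.90, -35.20). That places the tangent points at N = (32.30, -35.20) on FN and A = (23.90, -43.60) on AJ. Then |MA| = |A − M| = 49.72.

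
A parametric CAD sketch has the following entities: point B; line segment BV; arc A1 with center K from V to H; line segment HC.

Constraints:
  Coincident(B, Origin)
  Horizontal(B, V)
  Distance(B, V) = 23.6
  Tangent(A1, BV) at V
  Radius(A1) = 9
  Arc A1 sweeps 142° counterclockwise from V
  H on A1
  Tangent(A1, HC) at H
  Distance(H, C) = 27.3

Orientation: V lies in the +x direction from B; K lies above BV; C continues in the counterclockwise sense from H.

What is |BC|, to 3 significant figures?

33.8

On A1, V sits at bearing -90° from K; a 142° counterclockwise sweep puts H at bearing 52°, so H = K + 9.0·(cos 52°, sin 52°) = (29.1, 16.1). Tangency of A1 to HC means the radius KH is perpendicular to HC, so HC runs along (−sin 52°, cos 52°); with |HC| = 27.3, C = (7.63, 32.9). Then |BC| = |C − B| = 33.8.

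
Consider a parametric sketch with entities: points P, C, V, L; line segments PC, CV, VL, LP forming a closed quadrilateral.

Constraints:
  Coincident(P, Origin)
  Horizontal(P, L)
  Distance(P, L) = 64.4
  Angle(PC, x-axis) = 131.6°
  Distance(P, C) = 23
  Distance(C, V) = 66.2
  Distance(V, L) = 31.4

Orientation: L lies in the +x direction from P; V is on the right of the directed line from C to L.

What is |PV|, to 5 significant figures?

44.340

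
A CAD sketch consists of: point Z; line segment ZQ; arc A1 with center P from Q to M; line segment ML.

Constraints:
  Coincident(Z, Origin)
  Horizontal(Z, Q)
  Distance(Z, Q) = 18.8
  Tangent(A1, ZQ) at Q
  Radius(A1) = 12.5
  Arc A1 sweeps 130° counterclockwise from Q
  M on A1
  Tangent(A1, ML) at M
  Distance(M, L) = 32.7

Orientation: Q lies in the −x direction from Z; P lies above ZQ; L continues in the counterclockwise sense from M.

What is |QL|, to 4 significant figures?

47.00

Z is at the origin; ZQ is horizontal with |ZQ| = 18.8 and Q on the −x side, so Q = (-18.80, 0.000). The tangent condition forces PQ to be normal to ZQ, so P = Q + (0, 12.5) = (-18.80, 12.50). On A1, Q sits at bearing -90° from P; a 130° counterclockwise sweep puts M at bearing 40°, so M = P + 12.5·(cos 40°, sin 40°) = (-9.224, 20.53). The tangent condition forces PM to be normal to ML, so ML runs along (−sin 40°, cos 40°); with |ML| = 32.7, L = (-30.24, 45.58). Then |QL| = |L − Q| = 47.00.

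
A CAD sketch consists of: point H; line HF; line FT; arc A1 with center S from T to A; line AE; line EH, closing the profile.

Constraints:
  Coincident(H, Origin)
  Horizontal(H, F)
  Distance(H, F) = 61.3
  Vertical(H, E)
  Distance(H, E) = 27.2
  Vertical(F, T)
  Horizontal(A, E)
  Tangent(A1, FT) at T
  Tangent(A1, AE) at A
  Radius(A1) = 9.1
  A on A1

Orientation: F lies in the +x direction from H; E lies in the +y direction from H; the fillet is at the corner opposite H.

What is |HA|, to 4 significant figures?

58.86

H is at the origin; H and F share the same y with |HF| = 61.3 and F on the +x side, so F = (61.30, 0.000). HE is vertical with |HE| = 27.2 and E on the +y side, so E = (0.000, 27.20). The virtual corner opposite H is at (61.30, 27.20). Since A1 is tangent to FT there, ST ⟂ FT and A1 meets AE tangentially, so SA is at right angles to AE, with radius 9.1, so the center S sits 9.1 in from both sides at S = (52.20, 18.10). That places the tangent points at T = (61.30, 18.10) on FT and A = (52.20, 27.20) on AE. Then |HA| = |A − H| = 58.86.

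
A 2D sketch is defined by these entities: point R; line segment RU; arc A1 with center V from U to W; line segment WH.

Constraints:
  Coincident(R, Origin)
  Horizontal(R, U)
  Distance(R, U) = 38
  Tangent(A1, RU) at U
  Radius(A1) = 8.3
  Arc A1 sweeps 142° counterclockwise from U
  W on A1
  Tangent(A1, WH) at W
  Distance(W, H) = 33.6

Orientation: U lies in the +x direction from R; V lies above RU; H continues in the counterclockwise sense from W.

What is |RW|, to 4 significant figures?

45.59

R is at the origin; RU is horizontal with |RU| = 38.0 and U on the +x side, so U = (38.00, 0.000). The tangent condition forces VU to be normal to RU, so V = U + (0, 8.3) = (38.00, 8.300). On A1, U sits at bearing -90° from V; a 142° counterclockwise sweep puts W at bearing 52°, so W = V + 8.3·(cos 52°, sin 52°) = (43.11, 14.84). Then |RW| = |W − R| = 45.59.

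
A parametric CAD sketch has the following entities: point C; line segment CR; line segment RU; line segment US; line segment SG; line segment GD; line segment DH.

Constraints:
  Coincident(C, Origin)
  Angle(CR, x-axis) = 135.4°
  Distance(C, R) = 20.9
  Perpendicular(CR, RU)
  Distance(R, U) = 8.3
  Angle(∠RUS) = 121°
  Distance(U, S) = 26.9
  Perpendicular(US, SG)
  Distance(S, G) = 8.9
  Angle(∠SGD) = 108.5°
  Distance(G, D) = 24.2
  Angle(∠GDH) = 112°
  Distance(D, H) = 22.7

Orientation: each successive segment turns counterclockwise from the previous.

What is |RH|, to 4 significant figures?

10.16

C is at the origin; CR runs at 135.4° with length 20.9, so R = (-14.88, 14.67). CR is perpendicular to RU, so RU runs at -134.6°; with |RU| = 8.3, U = (-20.71, 8.765). ∠RUS = 121.0° gives US at -75.60° from the x-axis; with |US| = 26.9, S = (-14.02, -17.29). US is perpendicular to SG, so SG runs at 14.40°; with |SG| = 8.9, G = (-5.399, -15.08). ∠SGD = 108.5° gives GD at 85.90° from the x-axis; with |GD| = 24.2, D = (-3.669, 9.062). ∠GDH = 112.0° gives DH at 153.9° from the x-axis; with |DH| = 22.7, H = (-24.05, 19.05). Then |RH| = |H − R| = 10.16.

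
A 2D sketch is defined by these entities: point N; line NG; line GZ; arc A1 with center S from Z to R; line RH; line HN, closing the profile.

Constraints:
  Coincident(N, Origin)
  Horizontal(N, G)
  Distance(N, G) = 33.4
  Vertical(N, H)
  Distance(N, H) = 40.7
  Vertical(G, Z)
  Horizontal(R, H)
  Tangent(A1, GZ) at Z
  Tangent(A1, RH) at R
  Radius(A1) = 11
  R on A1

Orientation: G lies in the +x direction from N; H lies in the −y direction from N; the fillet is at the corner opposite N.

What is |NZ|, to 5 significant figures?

44.695

The virtual corner opposite N is at (33.400, -40.700). Since A1 is tangent to GZ there, SZ ⟂ GZ and tangency of A1 to RH means the radius SR is perpendicular to RH, with radius 11.0, so the center S sits 11.0 in from both sides at S = (22.400, -29.700). That places the tangent points at Z = (33.400, -29.700) on GZ and R = (22.400, -40.700) on RH. Then |NZ| = |Z − N| = 44.695.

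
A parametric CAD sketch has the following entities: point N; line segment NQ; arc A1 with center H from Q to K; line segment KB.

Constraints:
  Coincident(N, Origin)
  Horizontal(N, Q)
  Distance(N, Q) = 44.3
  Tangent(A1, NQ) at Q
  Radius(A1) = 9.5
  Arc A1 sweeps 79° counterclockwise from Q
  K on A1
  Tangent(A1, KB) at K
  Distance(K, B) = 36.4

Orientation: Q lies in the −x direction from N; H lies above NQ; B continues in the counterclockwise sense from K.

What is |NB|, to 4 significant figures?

51.68

N is at the origin; N and Q share the same y with |NQ| = 44.3 and Q on the −x side, so Q = (-44.30, 0.000). The tangent condition forces HQ to be normal to NQ, so H = Q + (0, 9.5) = (-44.30, 9.500). On A1, Q sits at bearing -90° from H; a 79° counterclockwise sweep puts K at bearing -11°, so K = H + 9.5·(cos -11°, sin -11°) = (-34.97, 7.687). The tangent condition forces HK to be normal to KB, so KB runs along (−sin -11°, cos -11°); with |KB| = 36.4, B = (-28.03, 43.42). Then |NB| = |B − N| = 51.68.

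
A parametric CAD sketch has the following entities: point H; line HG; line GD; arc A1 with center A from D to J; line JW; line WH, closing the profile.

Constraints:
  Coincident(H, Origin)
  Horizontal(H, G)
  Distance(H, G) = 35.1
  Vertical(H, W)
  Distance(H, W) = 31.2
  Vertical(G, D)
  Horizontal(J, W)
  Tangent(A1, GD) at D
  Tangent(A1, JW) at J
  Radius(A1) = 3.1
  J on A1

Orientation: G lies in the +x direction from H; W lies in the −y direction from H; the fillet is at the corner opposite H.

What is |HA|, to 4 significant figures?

42.59

H and W share the same x with |HW| = 31.2 and W on the −y side, so W = (0.000, -31.20). The virtual corner opposite H is at (35.10, -31.20). A1 meets GD tangentially, so AD is at right angles to GD and since A1 is tangent to JW there, AJ ⟂ JW, with radius 3.1, so the center A sits 3.1 in from both sides at A = (32.00, -28.10). Then |HA| = |A − H| = 42.59.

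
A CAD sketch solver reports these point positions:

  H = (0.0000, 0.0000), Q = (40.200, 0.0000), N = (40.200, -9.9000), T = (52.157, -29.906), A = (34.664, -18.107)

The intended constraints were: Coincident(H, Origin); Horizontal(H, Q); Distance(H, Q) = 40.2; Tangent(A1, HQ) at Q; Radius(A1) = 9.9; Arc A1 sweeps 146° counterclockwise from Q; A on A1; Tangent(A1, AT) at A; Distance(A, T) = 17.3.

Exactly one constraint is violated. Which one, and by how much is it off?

Distance(A, T) = 17.3 — off by 3.80.

H = (0.00, 0.00) ✓; H.y = 0.00, Q.y = 0.00 ✓; |HQ| = 40.20 ✓; ∠(NQ, QH) = 90.00° ✓; |NQ| = 9.900 ✓; bearing(N→A) − bearing(N→Q) = 146.0° ✓; |NA| = 9.900 ✓; ∠(NA, AT) = 90.00° ✓; |AT| = 21.10 ✗.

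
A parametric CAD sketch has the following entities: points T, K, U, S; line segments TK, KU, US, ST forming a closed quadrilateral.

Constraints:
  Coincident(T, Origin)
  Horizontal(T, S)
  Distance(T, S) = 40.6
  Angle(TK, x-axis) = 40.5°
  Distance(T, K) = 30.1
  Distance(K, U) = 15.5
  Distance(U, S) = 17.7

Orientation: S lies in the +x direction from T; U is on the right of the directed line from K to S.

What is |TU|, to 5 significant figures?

23.720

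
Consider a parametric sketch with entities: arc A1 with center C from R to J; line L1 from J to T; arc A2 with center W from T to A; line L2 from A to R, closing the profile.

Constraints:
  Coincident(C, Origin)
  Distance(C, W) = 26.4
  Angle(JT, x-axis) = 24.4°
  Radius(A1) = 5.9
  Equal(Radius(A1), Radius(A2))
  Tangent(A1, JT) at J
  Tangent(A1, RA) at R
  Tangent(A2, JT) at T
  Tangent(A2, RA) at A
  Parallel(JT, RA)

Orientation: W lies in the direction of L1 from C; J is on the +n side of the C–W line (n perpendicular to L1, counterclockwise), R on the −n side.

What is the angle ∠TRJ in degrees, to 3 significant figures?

65.9°

The slot axis is L1's direction at 24.4°, so u = (cos 24.4°, sin 24.4°) = (0.911, 0.413) and n = (−sin 24.4°, cos 24.4°) = (-0.413, 0.911). C is at the origin and W lies 26.4 along u from C, so W = 26.4·u = (24.0, 10.9). Tangency of A1 to both parallel lines with radius 5.9 puts J and R at C ± 5.9·n: J = (-2.44, 5.37), R = (2.44, -5.37). Equal radii place T and A the same way about W: T = W + 5.9·n = (21.6, 16.3), A = W − 5.9·n = (26.5, 5.53). Then cos ∠TRJ = RT·RJ / (|RT||RJ|), giving 65.9°.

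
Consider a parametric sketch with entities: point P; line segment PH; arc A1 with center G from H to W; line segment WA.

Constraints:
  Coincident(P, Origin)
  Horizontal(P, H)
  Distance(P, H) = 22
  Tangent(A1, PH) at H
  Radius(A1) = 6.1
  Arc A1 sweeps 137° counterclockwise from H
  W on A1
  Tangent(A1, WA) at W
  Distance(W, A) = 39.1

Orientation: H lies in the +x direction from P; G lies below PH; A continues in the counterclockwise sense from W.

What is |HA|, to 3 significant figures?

44.5

P is at the origin; P and H share the same y with |PH| = 22.0 and H on the +x side, so H = (22.0, 0.00). The tangent condition forces GH to be normal to PH, so G = H + (0, -6.1) = (22.0, -6.10). On A1, H sits at bearing 90° from G; a 137° counterclockwise sweep puts W at bearing 227°, so W = G + 6.1·(cos 227°, sin 227°) = (17.8, -10.6). Since A1 is tangent to WA there, GW ⟂ WA, so WA runs along (−sin 227°, cos 227°); with |WA| = 39.1, A = (46.4, -37.2). Then |HA| = |A − H| = 44.5.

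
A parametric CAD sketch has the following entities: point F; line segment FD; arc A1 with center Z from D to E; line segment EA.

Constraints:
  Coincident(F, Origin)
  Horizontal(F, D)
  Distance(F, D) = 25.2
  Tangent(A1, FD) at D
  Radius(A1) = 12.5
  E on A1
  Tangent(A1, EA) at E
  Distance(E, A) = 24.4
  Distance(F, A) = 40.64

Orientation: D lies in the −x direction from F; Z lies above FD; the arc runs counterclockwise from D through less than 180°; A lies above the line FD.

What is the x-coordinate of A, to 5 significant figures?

-14.779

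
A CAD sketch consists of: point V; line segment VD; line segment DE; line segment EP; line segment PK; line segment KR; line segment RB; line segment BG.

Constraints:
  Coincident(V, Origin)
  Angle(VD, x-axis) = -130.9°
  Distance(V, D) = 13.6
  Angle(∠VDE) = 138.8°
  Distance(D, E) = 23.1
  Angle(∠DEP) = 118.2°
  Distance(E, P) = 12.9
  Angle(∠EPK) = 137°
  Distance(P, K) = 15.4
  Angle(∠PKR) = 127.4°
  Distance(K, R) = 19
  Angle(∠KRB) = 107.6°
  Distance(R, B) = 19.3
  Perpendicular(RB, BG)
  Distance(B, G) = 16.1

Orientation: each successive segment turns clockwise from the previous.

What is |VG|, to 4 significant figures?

17.80

∠KRB = 107.6° gives RB at -41.90° from the x-axis; with |RB| = 19.3, B = (-6.800, 9.011). RB ⟂ BG, so BG runs at -131.9°; with |BG| = 16.1, G = (-17.55, -2.972). Then |VG| = |G − V| = 17.80.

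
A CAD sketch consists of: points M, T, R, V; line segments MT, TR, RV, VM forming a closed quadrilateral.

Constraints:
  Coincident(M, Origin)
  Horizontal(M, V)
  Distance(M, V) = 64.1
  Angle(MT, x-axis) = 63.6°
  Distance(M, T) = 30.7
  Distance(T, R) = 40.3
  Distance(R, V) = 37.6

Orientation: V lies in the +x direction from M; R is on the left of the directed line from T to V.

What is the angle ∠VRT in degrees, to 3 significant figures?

95.0°

Checks: |TR| = 40.30 ✓; |RV| = 37.60 ✓.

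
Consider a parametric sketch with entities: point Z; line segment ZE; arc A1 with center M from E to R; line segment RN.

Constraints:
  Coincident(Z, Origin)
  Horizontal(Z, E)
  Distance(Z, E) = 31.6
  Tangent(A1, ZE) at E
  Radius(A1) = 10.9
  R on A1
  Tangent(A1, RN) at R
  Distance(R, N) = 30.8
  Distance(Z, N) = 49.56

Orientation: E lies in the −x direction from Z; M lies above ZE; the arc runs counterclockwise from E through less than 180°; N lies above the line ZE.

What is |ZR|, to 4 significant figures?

24.18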